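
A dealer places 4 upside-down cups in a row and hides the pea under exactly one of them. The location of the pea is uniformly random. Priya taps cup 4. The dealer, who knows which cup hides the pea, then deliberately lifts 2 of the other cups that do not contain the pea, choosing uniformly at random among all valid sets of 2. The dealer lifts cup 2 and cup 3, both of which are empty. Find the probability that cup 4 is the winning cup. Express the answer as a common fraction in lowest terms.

1/4

Apply Bayes' rule, conditioning on where the pea actually is.
If it is under cup 1 (prior 1/4): the dealer has no choice, probability 1; weight (1/4)·1 = 1/4.
If it is under either of cups 2 and 3 (prior 1/4 each): that cup was opened and seen not to hold the prize — ruled out; weight (1/4)·0 = 0 each.
If it is under cup 4 (prior 1/4): the dealer has 3 equally likely choices, so probability 1/3; weight (1/4)·(1/3) = 1/12.
The weights sum to 1/3.
So P(the pea under cup 4 | the dealer opened cup 2 and cup 3) = (1/12) / (1/3) = 1/4.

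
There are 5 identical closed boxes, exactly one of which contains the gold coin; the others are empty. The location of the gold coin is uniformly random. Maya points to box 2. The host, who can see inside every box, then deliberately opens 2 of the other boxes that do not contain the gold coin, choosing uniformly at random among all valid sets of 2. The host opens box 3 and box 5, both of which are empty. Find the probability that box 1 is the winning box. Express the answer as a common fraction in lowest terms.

Consider each possible location of the gold coin in turn.
If it is in either of boxes 1 and 4 (prior 1/5 each): the host has 3 equally likely choices, so probability 1/3; weight (1/5)·(1/3) = 1/15 each.
If it is in box 2 (prior 1/5): the host has 6 equally likely choices, so probability 1/6; weight (1/5)·(1/6) = 1/30.
If it is in either of boxes 3 and 5 (prior 1/5 each): that box was opened and seen not to hold the prize — ruled out; weight (1/5)·0 = 0 each.
The weights sum to 1/6.
So P(the gold coin in box 1 | the host opened box 3 and box 5) = (1/15) / (1/6) = 2/5.

2/5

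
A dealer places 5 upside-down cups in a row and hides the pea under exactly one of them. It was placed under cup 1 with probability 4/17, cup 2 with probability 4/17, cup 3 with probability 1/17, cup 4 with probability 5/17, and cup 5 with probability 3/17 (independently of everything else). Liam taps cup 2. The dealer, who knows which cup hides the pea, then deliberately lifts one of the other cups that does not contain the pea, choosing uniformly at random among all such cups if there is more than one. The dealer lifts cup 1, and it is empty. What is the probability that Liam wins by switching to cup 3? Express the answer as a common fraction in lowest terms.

1/12

Apply Bayes' rule, conditioning on where the pea actually is.
If it is under cup 1 (prior 4/17): the dealer opened cup 1, so this case is ruled out; weight (4/17)·0 = 0.
If it is under cup 2 (prior 4/17): the dealer has 4 equally likely choices, so probability 1/4; weight (4/17)·(1/4) = 1/17.
If it is under cup 3 (prior 1/17): the dealer has 3 equally likely choices, so probability 1/3; weight (1/17)·(1/3) = 1/51.
If it is under cup 4 (prior 5/17): the dealer has 3 equally likely choices, so probability 1/3; weight (5/17)·(1/3) = 5/51.
If it is under cup 5 (prior 3/17): the dealer has 3 equally likely choices, so probability 1/3; weight (3/17)·(1/3) = 1/17.
The weights sum to 4/17.
So P(the pea under cup 3 | the dealer opened cup 1) = (1/51) / (4/17) = 1/12.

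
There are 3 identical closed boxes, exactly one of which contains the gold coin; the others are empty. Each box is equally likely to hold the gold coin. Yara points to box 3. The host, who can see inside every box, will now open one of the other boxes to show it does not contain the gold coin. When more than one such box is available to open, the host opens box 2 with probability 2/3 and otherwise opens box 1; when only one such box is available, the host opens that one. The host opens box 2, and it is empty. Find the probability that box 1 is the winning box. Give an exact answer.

Apply Bayes' rule, conditioning on where the gold coin actually is.
If it is in box 1 (prior 1/3): only box 2 is available, probability 1; weight (1/3)·1 = 1/3.
If it is in box 2 (prior 1/3): the host opened box 2, so this case is ruled out; weight (1/3)·0 = 0.
If it is in box 3 (prior 1/3): box 2 is available, opened with probability 2/3; weight (1/3)·(2/3) = 2/9.
The weights sum to 5/9.
So P(the gold coin in box 1 | the host opened box 2) = (1/3) / (5/9) = 3/5.

3/5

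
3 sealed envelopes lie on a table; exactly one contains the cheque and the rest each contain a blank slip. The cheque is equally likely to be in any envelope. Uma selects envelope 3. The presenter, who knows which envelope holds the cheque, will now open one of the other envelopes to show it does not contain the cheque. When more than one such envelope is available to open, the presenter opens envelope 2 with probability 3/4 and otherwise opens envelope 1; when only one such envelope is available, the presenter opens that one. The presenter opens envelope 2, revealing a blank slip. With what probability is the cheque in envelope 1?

Condition on the true location of the cheque.
If it is in envelope 1 (prior 1/3): only envelope 2 is available, probability 1; weight (1/3)·1 = 1/3.
If it is in envelope 2 (prior 1/3): the presenter opened envelope 2, so this case is ruled out; weight (1/3)·0 = 0.
If it is in envelope 3 (prior 1/3): envelope 2 is available, opened with probability 3/4; weight (1/3)·(3/4) = 1/4.
The weights sum to 7/12.
So P(the cheque in envelope 1 | the presenter opened envelope 2) = (1/3) / (7/12) = 4/7.

4/7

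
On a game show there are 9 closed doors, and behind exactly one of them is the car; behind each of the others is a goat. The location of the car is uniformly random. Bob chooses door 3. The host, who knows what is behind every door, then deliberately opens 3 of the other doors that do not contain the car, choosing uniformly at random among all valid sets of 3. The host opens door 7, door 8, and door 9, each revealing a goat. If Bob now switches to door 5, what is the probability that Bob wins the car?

8/45

Apply Bayes' rule, conditioning on where the car actually is.
If it is behind any of doors 1, 2, 4, 5, and 6 (prior 1/9 each): the host has 35 equally likely choices, so probability 1/35; weight (1/9)·(1/35) = 1/315 each.
If it is behind door 3 (prior 1/9): the host has 56 equally likely choices, so probability 1/56; weight (1/9)·(1/56) = 1/504.
If it is behind any of doors 7, 8, and 9 (prior 1/9 each): that door was opened and seen not to hold the prize — ruled out; weight (1/9)·0 = 0 each.
The weights sum to 1/56.
So P(the car behind door 5 | the host opened door 7, door 8, and door 9) = (1/315) / (1/56) = 8/45.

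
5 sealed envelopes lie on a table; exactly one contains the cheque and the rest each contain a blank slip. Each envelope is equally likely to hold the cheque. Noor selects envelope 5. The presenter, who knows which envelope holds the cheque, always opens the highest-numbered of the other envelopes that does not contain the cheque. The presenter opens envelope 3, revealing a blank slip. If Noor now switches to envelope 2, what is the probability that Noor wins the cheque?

Condition on the true location of the cheque.
If it is in any of envelopes 1, 2, and 5 (prior 1/5 each): the presenter would have opened envelope 4 instead, probability 0; weight (1/5)·0 = 0 each.
If it is in envelope 3 (prior 1/5): the presenter opened envelope 3, so this case is ruled out; weight (1/5)·0 = 0.
If it is in envelope 4 (prior 1/5): envelope 3 is the highest-numbered option available, probability 1; weight (1/5)·1 = 1/5.
The weights sum to 1/5.
So P(the cheque in envelope 2 | the presenter opened envelope 3) = 0 / (1/5) = 0.

0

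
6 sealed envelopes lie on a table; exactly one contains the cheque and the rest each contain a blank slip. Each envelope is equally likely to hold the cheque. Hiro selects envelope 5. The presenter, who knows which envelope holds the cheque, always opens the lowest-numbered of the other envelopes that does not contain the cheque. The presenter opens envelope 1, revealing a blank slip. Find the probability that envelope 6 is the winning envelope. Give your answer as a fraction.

1/5

Apply Bayes' rule, conditioning on where the cheque actually is.
If it is in envelope 1 (prior 1/6): the presenter opened envelope 1, so this case is ruled out; weight (1/6)·0 = 0.
If it is in any of envelopes 2, 3, 4, 5, and 6 (prior 1/6 each): envelope 1 is the lowest-numbered option available, probability 1; weight (1/6)·1 = 1/6 each.
The weights sum to 5/6.
So P(the cheque in envelope 6 | the presenter opened envelope 1) = (1/6) / (5/6) = 1/5.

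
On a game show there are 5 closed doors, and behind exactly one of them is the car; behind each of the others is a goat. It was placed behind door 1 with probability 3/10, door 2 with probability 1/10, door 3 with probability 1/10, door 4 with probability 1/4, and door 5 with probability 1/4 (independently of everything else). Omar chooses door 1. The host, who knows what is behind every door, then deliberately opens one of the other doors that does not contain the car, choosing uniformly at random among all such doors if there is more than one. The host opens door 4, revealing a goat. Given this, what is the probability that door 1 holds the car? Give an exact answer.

1/3

Apply Bayes' rule, conditioning on where the car actually is.
If it is behind door 1 (prior 3/10): the host has 4 equally likely choices, so probability 1/4; weight (3/10)·(1/4) = 3/40.
If it is behind either of doors 2 and 3 (prior 1/10 each): the host has 3 equally likely choices, so probability 1/3; weight (1/10)·(1/3) = 1/30 each.
If it is behind door 4 (prior 1/4): the host opened door 4, so this case is ruled out; weight (1/4)·0 = 0.
If it is behind door 5 (prior 1/4): the host has 3 equally likely choices, so probability 1/3; weight (1/4)·(1/3) = 1/12.
The weights sum to 9/40.
So P(the car behind door 1 | the host opened door 4) = (3/40) / (9/40) = 1/3.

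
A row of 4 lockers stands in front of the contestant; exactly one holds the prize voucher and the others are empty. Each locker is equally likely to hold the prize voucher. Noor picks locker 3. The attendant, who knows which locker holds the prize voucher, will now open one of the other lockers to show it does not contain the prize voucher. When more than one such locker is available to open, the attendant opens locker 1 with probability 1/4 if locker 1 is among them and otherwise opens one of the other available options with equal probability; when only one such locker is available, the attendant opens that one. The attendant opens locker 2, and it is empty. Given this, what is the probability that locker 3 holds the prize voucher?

Consider each possible location of the prize voucher in turn.
If it is in locker 1 (prior 1/4): locker 1 holds the prize so is unavailable; the attendant chooses uniformly among the 2 others, probability 1/2; weight (1/4)·(1/2) = 1/8.
If it is in locker 2 (prior 1/4): the attendant opened locker 2, so this case is ruled out; weight (1/4)·0 = 0.
If it is in locker 3 (prior 1/4): locker 1 is available but not opened; locker 2 gets probability (1 − 1/4)/2 = 3/8; weight (1/4)·(3/8) = 3/32.
If it is in locker 4 (prior 1/4): locker 1 is available but not opened, probability 3/4; weight (1/4)·(3/4) = 3/16.
The weights sum to 13/32.
So P(the prize voucher in locker 3 | the attendant opened locker 2) = (3/32) / (13/32) = 3/13.

3/13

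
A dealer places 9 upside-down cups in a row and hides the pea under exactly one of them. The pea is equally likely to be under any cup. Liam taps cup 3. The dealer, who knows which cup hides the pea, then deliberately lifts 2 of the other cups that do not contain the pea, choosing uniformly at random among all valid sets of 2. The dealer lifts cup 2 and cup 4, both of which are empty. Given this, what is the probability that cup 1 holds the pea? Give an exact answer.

4/27

Apply Bayes' rule, conditioning on where the pea actually is.
If it is under any of cups 1, 5, 6, 7, 8, and 9 (prior 1/9 each): the dealer has 21 equally likely choices, so probability 1/21; weight (1/9)·(1/21) = 1/189 each.
If it is under either of cups 2 and 4 (prior 1/9 each): that cup was opened and seen not to hold the prize — ruled out; weight (1/9)·0 = 0 each.
If it is under cup 3 (prior 1/9): the dealer has 28 equally likely choices, so probability 1/28; weight (1/9)·(1/28) = 1/252.
The weights sum to 1/28.
So P(the pea under cup 1 | the dealer opened cup 2 and cup 4) = (1/189) / (1/28) = 4/27.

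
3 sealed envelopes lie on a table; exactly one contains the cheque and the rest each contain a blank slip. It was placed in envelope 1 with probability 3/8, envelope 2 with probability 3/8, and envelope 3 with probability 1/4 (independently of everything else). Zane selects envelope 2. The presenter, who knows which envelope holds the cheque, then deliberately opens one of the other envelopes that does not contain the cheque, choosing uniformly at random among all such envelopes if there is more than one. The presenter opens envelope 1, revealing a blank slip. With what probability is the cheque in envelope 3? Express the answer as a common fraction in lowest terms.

Condition on the true location of the cheque.
If it is in envelope 1 (prior 3/8): the presenter opened envelope 1, so this case is ruled out; weight (3/8)·0 = 0.
If it is in envelope 2 (prior 3/8): the presenter has 2 equally likely choices, so probability 1/2; weight (3/8)·(1/2) = 3/16.
If it is in envelope 3 (prior 1/4): the presenter has no choice, probability 1; weight (1/4)·1 = 1/4.
The weights sum to 7/16.
So P(the cheque in envelope 3 | the presenter opened envelope 1) = (1/4) / (7/16) = 4/7.

4/7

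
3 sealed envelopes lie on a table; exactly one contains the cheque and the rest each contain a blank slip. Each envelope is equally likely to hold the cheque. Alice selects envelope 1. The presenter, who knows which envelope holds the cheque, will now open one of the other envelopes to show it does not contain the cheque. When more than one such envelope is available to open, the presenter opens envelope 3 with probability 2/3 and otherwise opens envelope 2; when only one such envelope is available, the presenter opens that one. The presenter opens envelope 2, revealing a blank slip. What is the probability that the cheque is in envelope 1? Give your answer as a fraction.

Apply Bayes' rule, conditioning on where the cheque actually is.
If it is in envelope 1 (prior 1/3): envelope 3 is available but not opened, probability 1/3; weight (1/3)·(1/3) = 1/9.
If it is in envelope 2 (prior 1/3): the presenter opened envelope 2, so this case is ruled out; weight (1/3)·0 = 0.
If it is in envelope 3 (prior 1/3): only envelope 2 is available, probability 1; weight (1/3)·1 = 1/3.
The weights sum to 4/9.
So P(the cheque in envelope 1 | the presenter opened envelope 2) = (1/9) / (4/9) = 1/4.

1/4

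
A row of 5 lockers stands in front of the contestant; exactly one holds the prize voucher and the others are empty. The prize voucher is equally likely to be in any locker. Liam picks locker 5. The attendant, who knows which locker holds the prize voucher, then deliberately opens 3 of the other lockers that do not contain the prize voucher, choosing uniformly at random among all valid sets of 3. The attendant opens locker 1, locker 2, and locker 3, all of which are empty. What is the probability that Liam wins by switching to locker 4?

Apply Bayes' rule, conditioning on where the prize voucher actually is.
If it is in any of lockers 1, 2, and 3 (prior 1/5 each): that locker was opened and seen not to hold the prize — ruled out; weight (1/5)·0 = 0 each.
If it is in locker 4 (prior 1/5): the attendant has no choice, probability 1; weight (1/5)·1 = 1/5.
If it is in locker 5 (prior 1/5): the attendant has 4 equally likely choices, so probability 1/4; weight (1/5)·(1/4) = 1/20.
The weights sum to 1/4.
So P(the prize voucher in locker 4 | the attendant opened locker 1, locker 2, and locker 3) = (1/5) / (1/4) = 4/5.

4/5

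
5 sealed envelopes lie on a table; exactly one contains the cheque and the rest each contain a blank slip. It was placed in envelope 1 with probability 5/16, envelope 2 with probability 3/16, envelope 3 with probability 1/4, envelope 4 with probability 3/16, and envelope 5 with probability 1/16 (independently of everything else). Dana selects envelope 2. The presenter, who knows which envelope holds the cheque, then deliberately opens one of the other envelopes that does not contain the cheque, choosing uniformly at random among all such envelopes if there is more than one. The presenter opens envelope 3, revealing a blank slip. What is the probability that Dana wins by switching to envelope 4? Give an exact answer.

Condition on the true location of the cheque.
If it is in envelope 1 (prior 5/16): the presenter has 3 equally likely choices, so probability 1/3; weight (5/16)·(1/3) = 5/48.
If it is in envelope 2 (prior 3/16): the presenter has 4 equally likely choices, so probability 1/4; weight (3/16)·(1/4) = 3/64.
If it is in envelope 3 (prior 1/4): the presenter opened envelope 3, so this case is ruled out; weight (1/4)·0 = 0.
If it is in envelope 4 (prior 3/16): the presenter has 3 equally likely choices, so probability 1/3; weight (3/16)·(1/3) = 1/16.
If it is in envelope 5 (prior 1/16): the presenter has 3 equally likely choices, so probability 1/3; weight (1/16)·(1/3) = 1/48.
The weights sum to 15/64.
So P(the cheque in envelope 4 | the presenter opened envelope 3) = (1/16) / (15/64) = 4/15.

4/15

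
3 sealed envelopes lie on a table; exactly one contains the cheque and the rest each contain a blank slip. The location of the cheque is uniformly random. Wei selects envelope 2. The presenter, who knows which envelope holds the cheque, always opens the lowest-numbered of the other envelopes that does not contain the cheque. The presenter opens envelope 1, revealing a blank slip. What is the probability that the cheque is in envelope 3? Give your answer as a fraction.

1/2

Condition on the true location of the cheque.
If it is in envelope 1 (prior 1/3): the presenter opened envelope 1, so this case is ruled out; weight (1/3)·0 = 0.
If it is in either of envelopes 2 and 3 (prior 1/3 each): envelope 1 is the lowest-numbered option available, probability 1; weight (1/3)·1 = 1/3 each.
The weights sum to 2/3.
So P(the cheque in envelope 3 | the presenter opened envelope 1) = (1/3) / (2/3) = 1/2.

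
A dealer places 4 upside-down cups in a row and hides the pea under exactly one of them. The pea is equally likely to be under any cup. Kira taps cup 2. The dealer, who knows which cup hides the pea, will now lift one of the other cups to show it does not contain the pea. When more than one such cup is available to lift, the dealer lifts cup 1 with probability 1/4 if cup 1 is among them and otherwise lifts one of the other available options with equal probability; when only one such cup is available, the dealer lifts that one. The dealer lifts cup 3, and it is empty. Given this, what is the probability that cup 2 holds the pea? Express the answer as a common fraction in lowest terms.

3/13

Condition on the true location of the pea.
If it is under cup 1 (prior 1/4): cup 1 holds the prize so is unavailable; the dealer chooses uniformly among the 2 others, probability 1/2; weight (1/4)·(1/2) = 1/8.
If it is under cup 2 (prior 1/4): cup 1 is available but not opened; cup 3 gets probability (1 − 1/4)/2 = 3/8; weight (1/4)·(3/8) = 3/32.
If it is under cup 3 (prior 1/4): the dealer opened cup 3, so this case is ruled out; weight (1/4)·0 = 0.
If it is under cup 4 (prior 1/4): cup 1 is available but not opened, probability 3/4; weight (1/4)·(3/4) = 3/16.
The weights sum to 13/32.
So P(the pea under cup 2 | the dealer opened cup 3) = (3/32) / (13/32) = 3/13.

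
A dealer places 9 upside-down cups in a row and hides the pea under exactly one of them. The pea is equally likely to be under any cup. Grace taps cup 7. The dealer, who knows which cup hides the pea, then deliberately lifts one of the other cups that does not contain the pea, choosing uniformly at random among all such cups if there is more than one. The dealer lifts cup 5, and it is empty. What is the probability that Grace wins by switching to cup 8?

8/63

Consider each possible location of the pea in turn.
If it is under any of cups 1, 2, 3, 4, 6, 8, and 9 (prior 1/9 each): the dealer has 7 equally likely choices, so probability 1/7; weight (1/9)·(1/7) = 1/63 each.
If it is under cup 5 (prior 1/9): the dealer opened cup 5, so this case is ruled out; weight (1/9)·0 = 0.
If it is under cup 7 (prior 1/9): the dealer has 8 equally likely choices, so probability 1/8; weight (1/9)·(1/8) = 1/72.
The weights sum to 1/8.
So P(the pea under cup 8 | the dealer opened cup 5) = (1/63) / (1/8) = 8/63.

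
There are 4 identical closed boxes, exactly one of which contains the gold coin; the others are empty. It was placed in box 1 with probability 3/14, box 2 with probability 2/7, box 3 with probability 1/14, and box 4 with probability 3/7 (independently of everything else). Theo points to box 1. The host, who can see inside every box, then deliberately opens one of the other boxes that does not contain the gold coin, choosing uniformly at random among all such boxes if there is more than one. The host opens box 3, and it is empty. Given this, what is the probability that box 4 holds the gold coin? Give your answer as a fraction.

Consider each possible location of the gold coin in turn.
If it is in box 1 (prior 3/14): the host has 3 equally likely choices, so probability 1/3; weight (3/14)·(1/3) = 1/14.
If it is in box 2 (prior 2/7): the host has 2 equally likely choices, so probability 1/2; weight (2/7)·(1/2) = 1/7.
If it is in box 3 (prior 1/14): the host opened box 3, so this case is ruled out; weight (1/14)·0 = 0.
If it is in box 4 (prior 3/7): the host has 2 equally likely choices, so probability 1/2; weight (3/7)·(1/2) = 3/14.
The weights sum to 3/7.
So P(the gold coin in box 4 | the host opened box 3) = (3/14) / (3/7) = 1/2.

1/2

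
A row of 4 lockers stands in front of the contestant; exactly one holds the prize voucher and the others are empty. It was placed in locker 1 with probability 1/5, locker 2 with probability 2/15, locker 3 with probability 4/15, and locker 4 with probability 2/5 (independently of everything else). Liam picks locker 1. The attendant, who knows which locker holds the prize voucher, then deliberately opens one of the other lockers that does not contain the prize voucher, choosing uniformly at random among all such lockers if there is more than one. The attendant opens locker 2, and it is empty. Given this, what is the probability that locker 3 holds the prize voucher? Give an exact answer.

1/3

Apply Bayes' rule, conditioning on where the prize voucher actually is.
If it is in locker 1 (prior 1/5): the attendant has 3 equally likely choices, so probability 1/3; weight (1/5)·(1/3) = 1/15.
If it is in locker 2 (prior 2/15): the attendant opened locker 2, so this case is ruled out; weight (2/15)·0 = 0.
If it is in locker 3 (prior 4/15): the attendant has 2 equally likely choices, so probability 1/2; weight (4/15)·(1/2) = 2/15.
If it is in locker 4 (prior 2/5): the attendant has 2 equally likely choices, so probability 1/2; weight (2/5)·(1/2) = 1/5.
The weights sum to 2/5.
So P(the prize voucher in locker 3 | the attendant opened locker 2) = (2/15) / (2/5) = 1/3.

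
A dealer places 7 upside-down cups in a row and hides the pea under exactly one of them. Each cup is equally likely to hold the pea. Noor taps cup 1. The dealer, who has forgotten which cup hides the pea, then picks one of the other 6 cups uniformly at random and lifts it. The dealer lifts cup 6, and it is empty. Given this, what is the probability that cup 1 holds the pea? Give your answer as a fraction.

1/6

Consider each possible location of the pea in turn.
If it is under any of cups 1, 2, 3, 4, 5, and 7 (prior 1/7 each): the dealer picks cup 6 with probability 1/6 regardless, and it is not the prize; weight (1/7)·(1/6) = 1/42 each.
If it is under cup 6 (prior 1/7): the dealer opened cup 6, so this case is ruled out; weight (1/7)·0 = 0.
The weights sum to 1/7.
So P(the pea under cup 1 | the dealer opened cup 6) = (1/42) / (1/7) = 1/6.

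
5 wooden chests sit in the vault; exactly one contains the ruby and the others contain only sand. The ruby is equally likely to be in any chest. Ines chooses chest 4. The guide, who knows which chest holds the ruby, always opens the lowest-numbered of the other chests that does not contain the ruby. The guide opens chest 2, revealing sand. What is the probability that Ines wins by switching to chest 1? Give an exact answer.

1

Condition on the true location of the ruby.
If it is in chest 1 (prior 1/5): chest 2 is the lowest-numbered option available, probability 1; weight (1/5)·1 = 1/5.
If it is in chest 2 (prior 1/5): the guide opened chest 2, so this case is ruled out; weight (1/5)·0 = 0.
If it is in any of chests 3, 4, and 5 (prior 1/5 each): the guide would have opened chest 1 instead, probability 0; weight (1/5)·0 = 0 each.
The weights sum to 1/5.
So P(the ruby in chest 1 | the guide opened chest 2) = (1/5) / (1/5) = 1.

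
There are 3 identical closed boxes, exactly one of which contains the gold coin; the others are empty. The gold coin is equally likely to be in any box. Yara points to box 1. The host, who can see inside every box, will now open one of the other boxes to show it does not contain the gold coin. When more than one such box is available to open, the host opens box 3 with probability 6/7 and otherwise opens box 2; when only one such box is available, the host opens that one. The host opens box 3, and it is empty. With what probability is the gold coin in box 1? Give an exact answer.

Apply Bayes' rule, conditioning on where the gold coin actually is.
If it is in box 1 (prior 1/3): box 3 is available, opened with probability 6/7; weight (1/3)·(6/7) = 2/7.
If it is in box 2 (prior 1/3): only box 3 is available, probability 1; weight (1/3)·1 = 1/3.
If it is in box 3 (prior 1/3): the host opened box 3, so this case is ruled out; weight (1/3)·0 = 0.
The weights sum to 13/21.
So P(the gold coin in box 1 | the host opened box 3) = (2/7) / (13/21) = 6/13.

6/13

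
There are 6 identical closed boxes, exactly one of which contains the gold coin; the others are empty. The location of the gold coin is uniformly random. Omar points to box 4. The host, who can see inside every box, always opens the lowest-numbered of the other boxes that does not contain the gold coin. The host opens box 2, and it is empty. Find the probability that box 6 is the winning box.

Apply Bayes' rule, conditioning on where the gold coin actually is.
If it is in box 1 (prior 1/6): box 2 is the lowest-numbered option available, probability 1; weight (1/6)·1 = 1/6.
If it is in box 2 (prior 1/6): the host opened box 2, so this case is ruled out; weight (1/6)·0 = 0.
If it is in any of boxes 3, 4, 5, and 6 (prior 1/6 each): the host would have opened box 1 instead, probability 0; weight (1/6)·0 = 0 each.
The weights sum to 1/6.
So P(the gold coin in box 6 | the host opened box 2) = 0 / (1/6) = 0.

0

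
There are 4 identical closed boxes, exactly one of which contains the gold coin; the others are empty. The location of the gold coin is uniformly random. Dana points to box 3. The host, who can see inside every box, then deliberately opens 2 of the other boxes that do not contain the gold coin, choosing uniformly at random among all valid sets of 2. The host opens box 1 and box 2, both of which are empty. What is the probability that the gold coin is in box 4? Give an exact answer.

Apply Bayes' rule, conditioning on where the gold coin actually is.
If it is in either of boxes 1 and 2 (prior 1/4 each): that box was opened and seen not to hold the prize — ruled out; weight (1/4)·0 = 0 each.
If it is in box 3 (prior 1/4): the host has 3 equally likely choices, so probability 1/3; weight (1/4)·(1/3) = 1/12.
If it is in box 4 (prior 1/4): the host has no choice, probability 1; weight (1/4)·1 = 1/4.
The weights sum to 1/3.
So P(the gold coin in box 4 | the host opened box 1 and box 2) = (1/4) / (1/3) = 3/4.

3/4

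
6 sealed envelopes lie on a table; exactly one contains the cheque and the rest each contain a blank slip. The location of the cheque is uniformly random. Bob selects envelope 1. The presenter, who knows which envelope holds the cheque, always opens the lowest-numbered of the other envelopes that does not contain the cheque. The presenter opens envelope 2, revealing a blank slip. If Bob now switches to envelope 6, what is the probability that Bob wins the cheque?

1/5

Apply Bayes' rule, conditioning on where the cheque actually is.
If it is in any of envelopes 1, 3, 4, 5, and 6 (prior 1/6 each): envelope 2 is the lowest-numbered option available, probability 1; weight (1/6)·1 = 1/6 each.
If it is in envelope 2 (prior 1/6): the presenter opened envelope 2, so this case is ruled out; weight (1/6)·0 = 0.
The weights sum to 5/6.
So P(the cheque in envelope 6 | the presenter opened envelope 2) = (1/6) / (5/6) = 1/5.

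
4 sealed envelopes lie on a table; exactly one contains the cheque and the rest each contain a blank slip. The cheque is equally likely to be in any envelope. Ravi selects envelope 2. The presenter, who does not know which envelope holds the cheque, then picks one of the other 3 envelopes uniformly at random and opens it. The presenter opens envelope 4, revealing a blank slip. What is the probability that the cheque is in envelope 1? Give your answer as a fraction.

1/3

Apply Bayes' rule, conditioning on where the cheque actually is.
If it is in any of envelopes 1, 2, and 3 (prior 1/4 each): the presenter picks envelope 4 with probability 1/3 regardless, and it is not the prize; weight (1/4)·(1/3) = 1/12 each.
If it is in envelope 4 (prior 1/4): the presenter opened envelope 4, so this case is ruled out; weight (1/4)·0 = 0.
The weights sum to 1/4.
So P(the cheque in envelope 1 | the presenter opened envelope 4) = (1/12) / (1/4) = 1/3.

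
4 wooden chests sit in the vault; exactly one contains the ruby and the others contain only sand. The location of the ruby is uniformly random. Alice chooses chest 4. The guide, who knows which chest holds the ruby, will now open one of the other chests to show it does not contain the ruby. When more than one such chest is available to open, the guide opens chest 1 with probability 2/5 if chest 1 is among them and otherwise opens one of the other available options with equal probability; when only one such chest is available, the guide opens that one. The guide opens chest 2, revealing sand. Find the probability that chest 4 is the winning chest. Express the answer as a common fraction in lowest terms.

3/14

Consider each possible location of the ruby in turn.
If it is in chest 1 (prior 1/4): chest 1 holds the prize so is unavailable; the guide chooses uniformly among the 2 others, probability 1/2; weight (1/4)·(1/2) = 1/8.
If it is in chest 2 (prior 1/4): the guide opened chest 2, so this case is ruled out; weight (1/4)·0 = 0.
If it is in chest 3 (prior 1/4): chest 1 is available but not opened, probability 3/5; weight (1/4)·(3/5) = 3/20.
If it is in chest 4 (prior 1/4): chest 1 is available but not opened; chest 2 gets probability (1 − 2/5)/2 = 3/10; weight (1/4)·(3/10) = 3/40.
The weights sum to 7/20.
So P(the ruby in chest 4 | the guide opened chest 2) = (3/40) / (7/20) = 3/14.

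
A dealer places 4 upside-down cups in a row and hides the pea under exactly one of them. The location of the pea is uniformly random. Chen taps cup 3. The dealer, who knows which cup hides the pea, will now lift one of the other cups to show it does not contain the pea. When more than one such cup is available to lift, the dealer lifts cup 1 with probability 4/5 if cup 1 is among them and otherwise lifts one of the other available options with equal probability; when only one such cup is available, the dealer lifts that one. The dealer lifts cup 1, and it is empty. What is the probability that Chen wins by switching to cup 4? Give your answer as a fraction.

1/3

Consider each possible location of the pea in turn.
If it is under cup 1 (prior 1/4): the dealer opened cup 1, so this case is ruled out; weight (1/4)·0 = 0.
If it is under any of cups 2, 3, and 4 (prior 1/4 each): cup 1 is available, opened with probability 4/5; weight (1/4)·(4/5) = 1/5 each.
The weights sum to 3/5.
So P(the pea under cup 4 | the dealer opened cup 1) = (1/5) / (3/5) = 1/3.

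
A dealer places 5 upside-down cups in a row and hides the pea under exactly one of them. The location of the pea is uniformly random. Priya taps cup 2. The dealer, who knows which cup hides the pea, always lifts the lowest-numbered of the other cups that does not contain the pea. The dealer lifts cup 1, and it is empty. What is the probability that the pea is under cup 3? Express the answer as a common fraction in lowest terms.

Consider each possible location of the pea in turn.
If it is under cup 1 (prior 1/5): the dealer opened cup 1, so this case is ruled out; weight (1/5)·0 = 0.
If it is under any of cups 2, 3, 4, and 5 (prior 1/5 each): cup 1 is the lowest-numbered option available, probability 1; weight (1/5)·1 = 1/5 each.
The weights sum to 4/5.
So P(the pea under cup 3 | the dealer opened cup 1) = (1/5) / (4/5) = 1/4.

1/4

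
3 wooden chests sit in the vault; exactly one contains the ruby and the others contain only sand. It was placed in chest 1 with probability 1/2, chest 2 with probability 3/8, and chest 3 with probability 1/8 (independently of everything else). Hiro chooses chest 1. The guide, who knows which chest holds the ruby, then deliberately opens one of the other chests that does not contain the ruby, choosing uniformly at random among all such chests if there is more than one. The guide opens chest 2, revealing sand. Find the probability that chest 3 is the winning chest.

Apply Bayes' rule, conditioning on where the ruby actually is.
If it is in chest 1 (prior 1/2): the guide has 2 equally likely choices, so probability 1/2; weight (1/2)·(1/2) = 1/4.
If it is in chest 2 (prior 3/8): the guide opened chest 2, so this case is ruled out; weight (3/8)·0 = 0.
If it is in chest 3 (prior 1/8): the guide has no choice, probability 1; weight (1/8)·1 = 1/8.
The weights sum to 3/8.
So P(the ruby in chest 3 | the guide opened chest 2) = (1/8) / (3/8) = 1/3.

1/3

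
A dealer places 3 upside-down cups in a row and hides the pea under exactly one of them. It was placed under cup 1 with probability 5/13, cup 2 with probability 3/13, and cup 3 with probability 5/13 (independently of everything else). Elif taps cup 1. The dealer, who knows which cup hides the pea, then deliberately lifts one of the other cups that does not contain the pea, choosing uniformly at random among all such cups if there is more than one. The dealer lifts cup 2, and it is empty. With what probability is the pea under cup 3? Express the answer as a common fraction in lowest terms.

Apply Bayes' rule, conditioning on where the pea actually is.
If it is under cup 1 (prior 5/13): the dealer has 2 equally likely choices, so probability 1/2; weight (5/13)·(1/2) = 5/26.
If it is under cup 2 (prior 3/13): the dealer opened cup 2, so this case is ruled out; weight (3/13)·0 = 0.
If it is under cup 3 (prior 5/13): the dealer has no choice, probability 1; weight (5/13)·1 = 5/13.
The weights sum to 15/26.
So P(the pea under cup 3 | the dealer opened cup 2) = (5/13) / (15/26) = 2/3.

2/3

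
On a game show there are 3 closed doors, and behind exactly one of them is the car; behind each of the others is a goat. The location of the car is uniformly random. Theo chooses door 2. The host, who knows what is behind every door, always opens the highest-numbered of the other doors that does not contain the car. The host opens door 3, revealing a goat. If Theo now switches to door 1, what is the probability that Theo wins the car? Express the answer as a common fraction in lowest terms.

Consider each possible location of the car in turn.
If it is behind either of doors 1 and 2 (prior 1/3 each): door 3 is the highest-numbered option available, probability 1; weight (1/3)·1 = 1/3 each.
If it is behind door 3 (prior 1/3): the host opened door 3, so this case is ruled out; weight (1/3)·0 = 0.
The weights sum to 2/3.
So P(the car behind door 1 | the host opened door 3) = (1/3) / (2/3) = 1/2.

1/2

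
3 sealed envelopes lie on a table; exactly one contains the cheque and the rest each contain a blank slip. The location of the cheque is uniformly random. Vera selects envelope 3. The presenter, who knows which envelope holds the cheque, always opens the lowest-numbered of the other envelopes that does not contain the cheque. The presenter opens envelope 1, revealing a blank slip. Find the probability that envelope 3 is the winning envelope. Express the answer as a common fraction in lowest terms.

Consider each possible location of the cheque in turn.
If it is in envelope 1 (prior 1/3): the presenter opened envelope 1, so this case is ruled out; weight (1/3)·0 = 0.
If it is in either of envelopes 2 and 3 (prior 1/3 each): envelope 1 is the lowest-numbered option available, probability 1; weight (1/3)·1 = 1/3 each.
The weights sum to 2/3.
So P(the cheque in envelope 3 | the presenter opened envelope 1) = (1/3) / (2/3) = 1/2.

1/2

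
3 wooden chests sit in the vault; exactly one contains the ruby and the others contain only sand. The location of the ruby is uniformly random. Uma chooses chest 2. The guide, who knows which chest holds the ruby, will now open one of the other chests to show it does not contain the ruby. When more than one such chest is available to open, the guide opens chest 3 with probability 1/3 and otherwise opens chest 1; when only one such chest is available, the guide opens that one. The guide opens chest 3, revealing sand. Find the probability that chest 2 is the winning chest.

1/4

Consider each possible location of the ruby in turn.
If it is in chest 1 (prior 1/3): only chest 3 is available, probability 1; weight (1/3)·1 = 1/3.
If it is in chest 2 (prior 1/3): chest 3 is available, opened with probability 1/3; weight (1/3)·(1/3) = 1/9.
If it is in chest 3 (prior 1/3): the guide opened chest 3, so this case is ruled out; weight (1/3)·0 = 0.
The weights sum to 4/9.
So P(the ruby in chest 2 | the guide opened chest 3) = (1/9) / (4/9) = 1/4.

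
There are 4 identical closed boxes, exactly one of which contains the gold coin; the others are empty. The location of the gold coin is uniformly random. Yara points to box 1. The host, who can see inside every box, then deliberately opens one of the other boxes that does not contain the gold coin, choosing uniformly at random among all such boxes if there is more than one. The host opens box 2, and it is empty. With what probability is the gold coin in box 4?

Apply Bayes' rule, conditioning on where the gold coin actually is.
If it is in box 1 (prior 1/4): the host has 3 equally likely choices, so probability 1/3; weight (1/4)·(1/3) = 1/12.
If it is in box 2 (prior 1/4): the host opened box 2, so this case is ruled out; weight (1/4)·0 = 0.
If it is in either of boxes 3 and 4 (prior 1/4 each): the host has 2 equally likely choices, so probability 1/2; weight (1/4)·(1/2) = 1/8 each.
The weights sum to 1/3.
So P(the gold coin in box 4 | the host opened box 2) = (1/8) / (1/3) = 3/8.

3/8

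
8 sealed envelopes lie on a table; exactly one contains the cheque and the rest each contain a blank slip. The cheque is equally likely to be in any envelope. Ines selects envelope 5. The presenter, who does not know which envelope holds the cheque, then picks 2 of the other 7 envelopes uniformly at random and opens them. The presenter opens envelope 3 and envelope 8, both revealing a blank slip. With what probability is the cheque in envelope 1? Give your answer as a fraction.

1/6

Consider each possible location of the cheque in turn.
If it is in any of envelopes 1, 2, 4, 5, 6, and 7 (prior 1/8 each): the presenter picks exactly this set with probability 1/21 regardless, and none is the prize; weight (1/8)·(1/21) = 1/168 each.
If it is in either of envelopes 3 and 8 (prior 1/8 each): that envelope was opened and seen not to hold the prize — ruled out; weight (1/8)·0 = 0 each.
The weights sum to 1/28.
So P(the cheque in envelope 1 | the presenter opened envelope 3 and envelope 8) = (1/168) / (1/28) = 1/6.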